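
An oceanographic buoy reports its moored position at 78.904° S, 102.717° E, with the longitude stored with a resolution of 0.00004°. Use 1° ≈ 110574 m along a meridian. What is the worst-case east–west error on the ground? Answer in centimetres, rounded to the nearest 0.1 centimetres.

42.6 centimetres

With a 0.00004° grid the true value lies within half a step, ±0.00004°/2 = ±2e-05°, of the stored one.
Parallels shrink by cos φ, so at 78.904° a degree of longitude is 110574 × 0.1925 ≈ 21280.3 m.
East–west error: 2e-05° × 21280.3 m/° ≈ 0.425607 m.
That is 0.425607 m = 42.561 cm.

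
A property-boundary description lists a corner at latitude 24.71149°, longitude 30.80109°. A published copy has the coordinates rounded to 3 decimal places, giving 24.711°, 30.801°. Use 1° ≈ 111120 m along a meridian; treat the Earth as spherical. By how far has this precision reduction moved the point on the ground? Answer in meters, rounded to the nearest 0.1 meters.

Δlat = 24.71149 − 24.711 = +0.00049°; Δlon = 30.80109 − 30.801 = +0.00009°.
N–S: 0.00049° × 111120 m/° = 54.4488 m.
E–W at 24.711°: 0.00009° × 111120 × cos 24.711° = 0.00009 × 111120 × 0.9084 ≈ 9.08501 m.
Combined displacement = (54.4488² + 9.08501²)^½ ≈ 55.2015 m.

55.2 meters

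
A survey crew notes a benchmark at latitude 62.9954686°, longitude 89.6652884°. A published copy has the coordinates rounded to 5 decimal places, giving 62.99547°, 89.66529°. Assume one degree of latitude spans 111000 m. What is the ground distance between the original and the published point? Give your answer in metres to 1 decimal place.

Δlat = 62.9954686 − 62.99547 = -0.0000014°; Δlon = 89.6652884 − 89.66529 = -0.0000016°.
N–S: -0.0000014° × 111000 m/° = -0.1554 m.
East–west at this latitude: -0.0000016° × 111000 × cos 62.9955° ≈ -0.0000016 × 50400.8 = -0.0806412 m.
Combined displacement = (0.1554² + 0.0806412²)^½ ≈ 0.175078 m.

0.2 metres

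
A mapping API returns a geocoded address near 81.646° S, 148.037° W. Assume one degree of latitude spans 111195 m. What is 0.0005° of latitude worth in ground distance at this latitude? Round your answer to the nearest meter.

0.0005° × 111195 m/° = 55.5975 m.

56 meters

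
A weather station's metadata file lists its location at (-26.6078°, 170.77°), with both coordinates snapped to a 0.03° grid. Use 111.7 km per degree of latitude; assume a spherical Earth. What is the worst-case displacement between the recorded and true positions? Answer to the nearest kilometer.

2 kilometers

With a 0.03° grid the true value lies within half a step, ±0.03°/2 = ±0.015°, of the stored one.
Latitude error → 0.015 × 111700 = 1675.5 m along the meridian.
Longitude error → 0.015 × 111700 × cos 26.6078° = 0.015 × 111700 × 0.8941 ≈ 1498.05 m.
Worst case both components are at the extreme and orthogonal: √(1675.5² + 1498.05²) ≈ 2247.55 m.
That is 2247.55 m = 2.2475 km.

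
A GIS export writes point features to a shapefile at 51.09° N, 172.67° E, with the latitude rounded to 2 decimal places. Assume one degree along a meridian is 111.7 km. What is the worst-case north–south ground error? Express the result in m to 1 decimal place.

Rounding to 2 decimal places leaves the latitude within ±0.005° of the true value.
North–south distance: 0.005° × 111700 m/° = 558.5 m.

558.5 m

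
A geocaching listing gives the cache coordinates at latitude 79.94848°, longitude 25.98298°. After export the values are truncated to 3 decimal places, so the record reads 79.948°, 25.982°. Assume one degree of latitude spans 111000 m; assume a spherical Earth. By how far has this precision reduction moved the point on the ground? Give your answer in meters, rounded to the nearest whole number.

57 meters

Δlat = 79.94848 − 79.948 = +0.00048°; Δlon = 25.98298 − 25.982 = +0.00098°.
North–south shift: 0.00048 × 111000 = 53.28 m.
East–west at this latitude: 0.00098° × 111000 × cos 79.948° ≈ 0.00098 × 19374.1 = 18.9867 m.
Distance: √(53.28² + 18.9867²) ≈ 56.5619 m.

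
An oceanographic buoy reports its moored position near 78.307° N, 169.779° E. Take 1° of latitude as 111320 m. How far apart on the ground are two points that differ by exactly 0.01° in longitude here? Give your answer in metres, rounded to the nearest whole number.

226 metres

One degree of longitude here spans 111320 × cos 78.307° = 111320 × 0.2027 ≈ 22561 m; 0.01° of that is 225.61 m.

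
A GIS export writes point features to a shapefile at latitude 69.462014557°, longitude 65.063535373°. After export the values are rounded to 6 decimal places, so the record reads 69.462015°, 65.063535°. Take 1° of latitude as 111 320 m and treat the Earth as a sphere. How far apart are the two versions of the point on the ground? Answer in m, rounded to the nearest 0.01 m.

The latitude changed by -0.000000443° and the longitude by +0.000000373°.
North–south shift: -0.000000443 × 111320 = -0.0493148 m.
E–W at 69.462°: 0.000000373° × 111320 × cos 69.462° = 0.000000373 × 111320 × 0.3508 ≈ 0.0145672 m.
Distance: √(0.0493148² + 0.0145672²) ≈ 0.0514213 m.

0.05 m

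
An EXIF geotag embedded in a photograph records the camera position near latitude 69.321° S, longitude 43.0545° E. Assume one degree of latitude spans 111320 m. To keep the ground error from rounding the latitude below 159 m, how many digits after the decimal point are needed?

3 decimal places

One degree of latitude covers 111320 m.
Rounding to N decimal places gives at most 0.5 × 10⁻ᴺ degrees of error, i.e. 0.5 × 10⁻ᴺ × 111320 m.
Need 0.5 × 111320 × 10⁻ᴺ ≤ 159 → 10⁻ᴺ ≤ 2.857e-03, so N ≥ 2.54.
So 3 decimal places suffice (55.7 m); 2 would allow up to 557 m.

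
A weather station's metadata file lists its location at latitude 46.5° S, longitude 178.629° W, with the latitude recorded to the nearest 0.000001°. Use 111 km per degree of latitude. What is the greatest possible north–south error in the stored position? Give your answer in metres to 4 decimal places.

0.0555 metres

Rounding to 6 decimal places leaves the latitude within ±5e-07° of the true value.
So the N–S error is at most 5e-07 × 111000 = 0.0555 m.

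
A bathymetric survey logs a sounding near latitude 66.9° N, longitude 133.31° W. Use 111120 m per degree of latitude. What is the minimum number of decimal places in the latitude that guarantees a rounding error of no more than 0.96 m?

One degree of latitude covers 111120 m.
With N decimal places the half-ulp bound is 0.5·10⁻ᴺ°, or 0.5·10⁻ᴺ × 111120 m on the ground.
Setting 55560 × 10⁻ᴺ ≤ 0.96 gives 10ᴺ ≥ 5.788e+04, i.e. N ≥ 4.76.
At 4 places the error can reach 5.56 m, but 5 places keeps it to 0.556 m.

5 decimal places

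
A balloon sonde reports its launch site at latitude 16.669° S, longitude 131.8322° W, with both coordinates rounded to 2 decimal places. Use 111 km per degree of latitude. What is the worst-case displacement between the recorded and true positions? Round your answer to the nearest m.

769 m

Rounding to 2 decimal places leaves each coordinate within ±0.005° of the true value.
Latitude error → 0.005 × 111000 = 555 m along the meridian.
E–W at 16.669°: 0.005° × 111000 × cos 16.669° = 0.005 × 111000 × 0.9580 ≈ 531.678 m.
The two errors are perpendicular, so the maximum displacement is √(555² + 531.678²) ≈ 768.574 m.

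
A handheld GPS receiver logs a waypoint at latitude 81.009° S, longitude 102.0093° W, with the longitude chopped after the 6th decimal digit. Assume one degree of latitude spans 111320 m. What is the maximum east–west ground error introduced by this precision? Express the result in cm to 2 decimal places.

Truncating at 6 decimal places can drop up to a full unit in the last place, so the longitude may be off by as much as 1e-06°.
At latitude 81.009° a degree of longitude spans 111320 m × cos 81.009° = 111320 × 0.1563 ≈ 17397 m.
Maximum E–W displacement: 1e-06 × 17397 = 0.017397 m.
That is 0.017397 m = 1.7397 cm.

1.74 cm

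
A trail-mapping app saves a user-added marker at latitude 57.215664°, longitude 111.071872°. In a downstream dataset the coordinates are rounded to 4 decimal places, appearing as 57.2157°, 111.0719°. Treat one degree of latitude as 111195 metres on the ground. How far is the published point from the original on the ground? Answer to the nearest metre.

4 metres

Δlat = 57.215664 − 57.2157 = -0.000036°; Δlon = 111.071872 − 111.0719 = -0.000028°.
North–south shift: -0.000036 × 111195 = -4.00302 m.
E–W at 57.2157°: -0.000028° × 111195 × cos 57.2157° = -0.000028 × 111195 × 0.5415 ≈ -1.68587 m.
Distance: √(4.00302² + 1.68587²) ≈ 4.34354 m.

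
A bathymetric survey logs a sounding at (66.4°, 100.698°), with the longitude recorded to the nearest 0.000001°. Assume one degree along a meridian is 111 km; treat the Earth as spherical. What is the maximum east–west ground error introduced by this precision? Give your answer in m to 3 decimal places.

Rounding to 6 decimal places leaves the longitude within ±5e-07° of the true value.
Parallels shrink by cos φ, so at 66.4° a degree of longitude is 111000 × 0.4003 ≈ 44438.7 m.
Maximum E–W displacement: 5e-07 × 44438.7 = 0.0222194 m.

0.022 m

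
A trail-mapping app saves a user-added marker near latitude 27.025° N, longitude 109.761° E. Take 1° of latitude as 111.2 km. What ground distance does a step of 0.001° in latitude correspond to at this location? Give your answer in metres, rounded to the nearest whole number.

Along a meridian 0.001° is 0.001 × 111200 = 111.2 m.

111 metres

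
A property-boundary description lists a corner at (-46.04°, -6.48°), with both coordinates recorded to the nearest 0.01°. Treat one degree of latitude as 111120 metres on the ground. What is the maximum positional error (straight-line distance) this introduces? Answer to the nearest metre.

676 metres

Rounding to 2 decimal places leaves each coordinate within ±0.005° of the true value.
Latitude error → 0.005 × 111120 = 555.6 m along the meridian.
East–west component at 46.04°: 0.005° × 111120 × cos 46.04° ≈ 0.005 × 77134.6 ≈ 385.673 m.
Combining orthogonally: (555.6² + 385.673²)^½ ≈ 676.339 m.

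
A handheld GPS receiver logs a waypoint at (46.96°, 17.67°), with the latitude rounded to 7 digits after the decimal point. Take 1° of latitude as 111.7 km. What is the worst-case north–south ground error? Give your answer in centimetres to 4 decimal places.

0.5585 centimetres

Rounding to 7 decimal places leaves the latitude within ±5e-08° of the true value.
Along the meridian that is 5e-08° × 111700 m/° = 0.005585 m.
That is 0.005585 m = 0.5585 cm.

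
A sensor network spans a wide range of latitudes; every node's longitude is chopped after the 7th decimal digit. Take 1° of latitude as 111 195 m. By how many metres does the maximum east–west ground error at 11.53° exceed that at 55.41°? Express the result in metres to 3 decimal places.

0.005 metres

Truncating at 7 decimal places can drop up to a full unit in the last place, so the longitude may be off by as much as 1e-07°.
At 11.53°: 1e-07° × 111195 × cos 11.53° = 1e-07 × 111195 × 0.9798 ≈ 0.010895 m.
At 55.41°: 1e-07° × 111195 × cos 55.41° = 1e-07 × 111195 × 0.5677 ≈ 0.0063125 m.
So the lower-latitude error exceeds the higher by 0.010895 − 0.0063125 = 0.0045826 m.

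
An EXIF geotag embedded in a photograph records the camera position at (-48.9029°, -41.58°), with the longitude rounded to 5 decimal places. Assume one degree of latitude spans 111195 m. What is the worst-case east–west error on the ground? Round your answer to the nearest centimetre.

Rounding to 5 decimal places leaves the longitude within ±5e-06° of the true value.
At latitude 48.9029° a degree of longitude spans 111195 m × cos 48.9029° = 111195 × 0.6573 ≈ 73092.6 m.
East–west error: 5e-06° × 73092.6 m/° ≈ 0.365463 m.
That is 0.365463 m = 36.546 cm.

37 centimetres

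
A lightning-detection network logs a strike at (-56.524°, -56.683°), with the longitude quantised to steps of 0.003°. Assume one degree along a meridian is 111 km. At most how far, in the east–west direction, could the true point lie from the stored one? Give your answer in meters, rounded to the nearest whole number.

With a 0.003° grid the true value lies within half a step, ±0.003°/2 = ±0.0015°, of the stored one.
At latitude 56.524° a degree of longitude spans 111000 m × cos 56.524° = 111000 × 0.5516 ≈ 61226.2 m.
Maximum E–W displacement: 0.0015 × 61226.2 = 91.8393 m.

92 meters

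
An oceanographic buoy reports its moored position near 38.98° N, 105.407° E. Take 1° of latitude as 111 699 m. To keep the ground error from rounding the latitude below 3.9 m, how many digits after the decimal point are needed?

One degree of latitude covers 111699 m.
With N decimal places the half-ulp bound is 0.5·10⁻ᴺ°, or 0.5·10⁻ᴺ × 111699 m on the ground.
Need 0.5 × 111699 × 10⁻ᴺ ≤ 3.9 → 10⁻ᴺ ≤ 6.983e-05, so N ≥ 4.16.
So 5 decimal places suffice (0.558 m); 4 would allow up to 5.58 m.

5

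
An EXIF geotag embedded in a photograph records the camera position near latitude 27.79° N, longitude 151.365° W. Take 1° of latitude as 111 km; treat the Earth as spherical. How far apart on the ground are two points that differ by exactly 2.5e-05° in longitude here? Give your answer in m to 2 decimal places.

2.45 m

One degree of longitude here spans 111000 × cos 27.79° = 111000 × 0.8847 ≈ 98197.5 m; 2.5e-05° of that is 2.45494 m.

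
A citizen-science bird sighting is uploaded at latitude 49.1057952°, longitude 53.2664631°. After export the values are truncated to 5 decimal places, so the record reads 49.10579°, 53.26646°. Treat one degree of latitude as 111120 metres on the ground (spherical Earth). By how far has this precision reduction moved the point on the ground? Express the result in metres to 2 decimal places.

The latitude changed by +0.0000052° and the longitude by +0.0000031°.
N–S: 0.0000052° × 111120 m/° = 0.577824 m.
E–W at 49.1058°: 0.0000031° × 111120 × cos 49.1058° = 0.0000031 × 111120 × 0.6547 ≈ 0.225514 m.
Hypotenuse of the two orthogonal shifts: √(0.577824² + 0.225514²) = 0.620272 m.

0.62 metres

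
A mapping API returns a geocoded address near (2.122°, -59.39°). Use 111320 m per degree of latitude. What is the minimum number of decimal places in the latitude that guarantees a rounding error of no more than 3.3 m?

5

One degree of latitude covers 111320 m.
N decimal places → at most half a unit in the last place, 0.5 × 10⁻ᴺ° = 111320/2 × 10⁻ᴺ m.
Need 0.5 × 111320 × 10⁻ᴺ ≤ 3.3 → 10⁻ᴺ ≤ 5.929e-05, so N ≥ 4.23.
At 4 places the error can reach 5.57 m, but 5 places keeps it to 0.557 m.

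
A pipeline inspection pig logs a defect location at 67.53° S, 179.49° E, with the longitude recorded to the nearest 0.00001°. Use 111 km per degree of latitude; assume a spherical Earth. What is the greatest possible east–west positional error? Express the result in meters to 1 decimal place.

0.2 meters

Rounding to 5 decimal places leaves the longitude within ±5e-06° of the true value.
At latitude 67.53° a degree of longitude spans 111000 m × cos 67.53° = 111000 × 0.3822 ≈ 42424.2 m.
Maximum E–W displacement: 5e-06 × 42424.2 = 0.212121 m.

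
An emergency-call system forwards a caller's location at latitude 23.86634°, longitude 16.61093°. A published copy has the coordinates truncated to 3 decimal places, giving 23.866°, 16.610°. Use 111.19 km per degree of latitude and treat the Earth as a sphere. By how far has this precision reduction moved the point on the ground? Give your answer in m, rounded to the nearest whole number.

Δlat = 23.86634 − 23.866 = +0.00034°; Δlon = 16.61093 − 16.610 = +0.00093°.
North–south shift: 0.00034 × 111190 = 37.8046 m.
East–west at this latitude: 0.00093° × 111190 × cos 23.866° ≈ 0.00093 × 101683 = 94.5648 m.
Hypotenuse of the two orthogonal shifts: √(37.8046² + 94.5648²) = 101.842 m.

102 m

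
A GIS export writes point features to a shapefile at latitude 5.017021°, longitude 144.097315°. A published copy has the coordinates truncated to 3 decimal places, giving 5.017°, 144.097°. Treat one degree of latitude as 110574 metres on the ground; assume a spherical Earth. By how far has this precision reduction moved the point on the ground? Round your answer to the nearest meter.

The latitude changed by +0.000021° and the longitude by +0.000315°.
N–S: 0.000021° × 110574 m/° = 2.32205 m.
E–W at 5.017°: 0.000315° × 110574 × cos 5.017° = 0.000315 × 110574 × 0.9962 ≈ 34.6974 m.
Combined displacement = (2.32205² + 34.6974²)^½ ≈ 34.775 m.

35 meters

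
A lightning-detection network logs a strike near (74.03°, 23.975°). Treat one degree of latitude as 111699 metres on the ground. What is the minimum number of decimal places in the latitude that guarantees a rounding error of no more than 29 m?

4 decimal places

One degree of latitude covers 111699 m.
Rounding to N decimal places gives at most 0.5 × 10⁻ᴺ degrees of error, i.e. 0.5 × 10⁻ᴺ × 111699 m.
Setting 55849.5 × 10⁻ᴺ ≤ 29 gives 10ᴺ ≥ 1926, i.e. N ≥ 3.28.
N = 3 would give 55.8 m (too coarse); N = 4 gives 5.58 m ≤ 29 m.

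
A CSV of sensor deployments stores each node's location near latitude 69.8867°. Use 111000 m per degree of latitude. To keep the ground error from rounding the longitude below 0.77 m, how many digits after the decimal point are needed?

5

At 69.8867° one degree of longitude covers 111000 × cos 69.8867° ≈ 111000 × 0.3439 ≈ 38170.4 m.
N decimal places → at most half a unit in the last place, 0.5 × 10⁻ᴺ° = 38170.4/2 × 10⁻ᴺ m.
Need 0.5 × 38170.4 × 10⁻ᴺ ≤ 0.77 → 10⁻ᴺ ≤ 4.035e-05, so N ≥ 4.39.
At 4 places the error can reach 1.91 m, but 5 places keeps it to 0.191 m.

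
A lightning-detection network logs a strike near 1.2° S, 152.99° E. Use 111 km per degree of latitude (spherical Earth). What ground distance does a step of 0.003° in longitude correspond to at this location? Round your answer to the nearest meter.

At 1.2° a degree of longitude is 111000 × cos 1.2° ≈ 110976 m, so 0.003° corresponds to 332.927 m.

333 meters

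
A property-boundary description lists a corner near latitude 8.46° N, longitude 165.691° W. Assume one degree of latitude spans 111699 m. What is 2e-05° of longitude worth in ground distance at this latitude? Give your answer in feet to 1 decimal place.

7.2 feet

One degree of longitude here spans 111699 × cos 8.46° = 111699 × 0.9891 ≈ 110484 m; 2e-05° of that is 2.20967 m.
In feet: 2.20967 m ÷ 0.3048 ≈ 7.2496 ft.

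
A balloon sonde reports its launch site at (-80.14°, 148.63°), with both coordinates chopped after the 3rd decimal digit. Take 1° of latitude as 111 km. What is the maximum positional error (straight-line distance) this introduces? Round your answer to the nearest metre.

113 metres

Truncating at 3 decimal places can drop up to a full unit in the last place, so each coordinate may be off by as much as 0.001°.
Latitude error → 0.001 × 111000 = 111 m along the meridian.
E–W at 80.14°: 0.001° × 111000 × cos 80.14° = 0.001 × 111000 × 0.1712 ≈ 19.0078 m.
Worst case both components are at the extreme and orthogonal: √(111² + 19.0078²) ≈ 112.616 m.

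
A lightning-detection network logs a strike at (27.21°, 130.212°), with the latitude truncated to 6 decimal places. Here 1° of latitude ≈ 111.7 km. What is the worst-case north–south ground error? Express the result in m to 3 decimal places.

Truncating at 6 decimal places can drop up to a full unit in the last place, so the latitude may be off by as much as 1e-06°.
North–south distance: 1e-06° × 111700 m/° = 0.1117 m.

0.112 m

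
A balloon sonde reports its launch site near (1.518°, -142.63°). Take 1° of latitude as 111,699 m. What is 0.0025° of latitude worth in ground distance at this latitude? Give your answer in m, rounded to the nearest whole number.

0.0025° × 111699 m/° = 279.248 m.

279 m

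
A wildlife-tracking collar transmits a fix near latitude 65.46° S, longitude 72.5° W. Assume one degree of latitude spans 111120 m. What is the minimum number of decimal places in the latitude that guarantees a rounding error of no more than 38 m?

4 decimal places

One degree of latitude covers 111120 m.
Rounding to N decimal places gives at most 0.5 × 10⁻ᴺ degrees of error, i.e. 0.5 × 10⁻ᴺ × 111120 m.
Setting 55560 × 10⁻ᴺ ≤ 38 gives 10ᴺ ≥ 1462, i.e. N ≥ 3.16.
So 4 decimal places suffice (5.56 m); 3 would allow up to 55.6 m.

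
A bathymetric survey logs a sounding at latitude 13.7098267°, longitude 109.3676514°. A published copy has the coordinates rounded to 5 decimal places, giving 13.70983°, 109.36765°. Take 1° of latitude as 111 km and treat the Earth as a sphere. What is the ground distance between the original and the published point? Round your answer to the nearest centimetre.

Δlat = 13.7098267 − 13.70983 = -0.0000033°; Δlon = 109.3676514 − 109.36765 = +0.0000014°.
N–S: -0.0000033° × 111000 m/° = -0.3663 m.
E–W at 13.7098°: 0.0000014° × 111000 × cos 13.7098° = 0.0000014 × 111000 × 0.9715 ≈ 0.150972 m.
Distance: √(0.3663² + 0.150972²) ≈ 0.396192 m.
That is 0.396192 m = 39.619 cm.

40 centimetres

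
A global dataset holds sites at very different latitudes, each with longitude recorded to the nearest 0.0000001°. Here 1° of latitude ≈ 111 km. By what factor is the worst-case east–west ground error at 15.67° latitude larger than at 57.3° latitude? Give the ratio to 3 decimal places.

1.782

Rounding to 7 decimal places leaves the longitude within ±5e-08° of the true value.
Error at 15.67° = 5e-08° × 111000 × cos 15.67° ≈ 0.00555 × 0.9628 = 0.0053437 m.
At 57.3°: 5e-08° × 111000 × cos 57.3° = 5e-08 × 111000 × 0.5402 ≈ 0.0029983 m.
The ratio reduces to cos 15.67° / cos 57.3° = 0.9628/0.5402 ≈ 1.7822.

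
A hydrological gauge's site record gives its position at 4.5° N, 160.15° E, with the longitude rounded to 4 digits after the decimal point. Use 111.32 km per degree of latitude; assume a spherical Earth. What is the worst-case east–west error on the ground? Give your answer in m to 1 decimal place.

5.5 m

Rounding to 4 decimal places leaves the longitude within ±5e-05° of the true value.
Parallels shrink by cos φ, so at 4.5° a degree of longitude is 111320 × 0.9969 ≈ 110977 m.
Maximum E–W displacement: 5e-05 × 110977 = 5.54884 m.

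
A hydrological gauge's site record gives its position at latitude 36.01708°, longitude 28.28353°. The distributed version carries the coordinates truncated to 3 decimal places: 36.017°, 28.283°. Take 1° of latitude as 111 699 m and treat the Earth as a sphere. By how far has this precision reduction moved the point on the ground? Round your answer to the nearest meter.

The latitude changed by +0.00008° and the longitude by +0.00053°.
N–S: 0.00008° × 111699 m/° = 8.93592 m.
East–west at this latitude: 0.00053° × 111699 × cos 36.017° ≈ 0.00053 × 90346.9 = 47.8839 m.
Combined displacement = (8.93592² + 47.8839²)^½ ≈ 48.7105 m.

49 meters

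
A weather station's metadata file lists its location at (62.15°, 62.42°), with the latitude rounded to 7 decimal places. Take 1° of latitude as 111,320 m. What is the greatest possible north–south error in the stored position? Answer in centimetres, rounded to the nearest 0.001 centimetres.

0.557 centimetres

Rounding to 7 decimal places leaves the latitude within ±5e-08° of the true value.
Along the meridian that is 5e-08° × 111320 m/° = 0.005566 m.
That is 0.005566 m = 0.5566 cm.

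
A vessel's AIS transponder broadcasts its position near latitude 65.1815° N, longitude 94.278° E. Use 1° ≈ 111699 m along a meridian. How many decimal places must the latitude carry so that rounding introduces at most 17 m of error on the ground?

4

One degree of latitude covers 111699 m.
With N decimal places the half-ulp bound is 0.5·10⁻ᴺ°, or 0.5·10⁻ᴺ × 111699 m on the ground.
Setting 55849.5 × 10⁻ᴺ ≤ 17 gives 10ᴺ ≥ 3285, i.e. N ≥ 3.52.
At 3 places the error can reach 55.8 m, but 4 places keeps it to 5.58 m.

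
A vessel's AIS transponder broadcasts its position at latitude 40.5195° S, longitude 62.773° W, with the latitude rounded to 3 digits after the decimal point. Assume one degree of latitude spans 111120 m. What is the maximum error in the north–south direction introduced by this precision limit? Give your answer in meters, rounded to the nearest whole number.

Rounding to 3 decimal places leaves the latitude within ±0.0005° of the true value.
Along the meridian that is 0.0005° × 111120 m/° = 55.56 m.

56 meters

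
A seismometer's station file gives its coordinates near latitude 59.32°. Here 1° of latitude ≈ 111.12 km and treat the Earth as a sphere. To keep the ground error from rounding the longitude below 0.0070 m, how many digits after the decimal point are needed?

At 59.32° one degree of longitude covers 111120 × cos 59.32° ≈ 111120 × 0.5102 ≈ 56698.2 m.
Rounding to N decimal places gives at most 0.5 × 10⁻ᴺ degrees of error, i.e. 0.5 × 10⁻ᴺ × 56698.2 m.
Need 0.5 × 56698.2 × 10⁻ᴺ ≤ 0.0070 → 10⁻ᴺ ≤ 2.469e-07, so N ≥ 6.61.
So 7 decimal places suffice (0.00283 m); 6 would allow up to 0.0283 m.

7 decimal places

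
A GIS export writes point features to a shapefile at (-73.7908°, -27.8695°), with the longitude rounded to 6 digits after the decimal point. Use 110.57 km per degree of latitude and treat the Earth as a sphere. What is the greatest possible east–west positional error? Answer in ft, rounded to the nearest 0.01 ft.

0.05 ft

Rounding to 6 decimal places leaves the longitude within ±5e-07° of the true value.
At latitude 73.7908° a degree of longitude spans 110570 m × cos 73.7908° = 110570 × 0.2791 ≈ 30865.1 m.
East–west error: 5e-07° × 30865.1 m/° ≈ 0.0154325 m.
Converting: 0.0154325 m × 3.2808 ft/m ≈ 0.050632 ft.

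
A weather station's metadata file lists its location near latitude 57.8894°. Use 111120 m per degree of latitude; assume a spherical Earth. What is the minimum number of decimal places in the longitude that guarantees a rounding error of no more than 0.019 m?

At 57.8894° one degree of longitude covers 111120 × cos 57.8894° ≈ 111120 × 0.5316 ≈ 59066.4 m.
N decimal places → at most half a unit in the last place, 0.5 × 10⁻ᴺ° = 59066.4/2 × 10⁻ᴺ m.
Setting 29533.2 × 10⁻ᴺ ≤ 0.019 gives 10ᴺ ≥ 1.554e+06, i.e. N ≥ 6.19.
So 7 decimal places suffice (0.00295 m); 6 would allow up to 0.0295 m.

7 decimal places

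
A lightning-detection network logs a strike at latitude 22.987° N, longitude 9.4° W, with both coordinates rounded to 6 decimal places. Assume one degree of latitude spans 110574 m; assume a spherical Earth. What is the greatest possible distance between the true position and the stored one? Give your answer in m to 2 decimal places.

0.08 m

Rounding to 6 decimal places leaves each coordinate within ±5e-07° of the true value.
N–S: 5e-07° × 110574 m/° = 0.055287 m.
Longitude error → 5e-07 × 110574 × cos 22.987° = 5e-07 × 110574 × 0.9206 ≈ 0.0508969 m.
Combining orthogonally: (0.055287² + 0.0508969²)^½ ≈ 0.0751475 m.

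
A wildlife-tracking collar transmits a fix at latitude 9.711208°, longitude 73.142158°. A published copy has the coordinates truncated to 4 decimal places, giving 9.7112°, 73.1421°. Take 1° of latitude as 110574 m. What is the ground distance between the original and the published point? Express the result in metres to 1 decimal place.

Δlat = 9.711208 − 9.7112 = +0.000008°; Δlon = 73.142158 − 73.1421 = +0.000058°.
N–S: 0.000008° × 110574 m/° = 0.884592 m.
East–west at this latitude: 0.000058° × 110574 × cos 9.7112° ≈ 0.000058 × 108990 = 6.32139 m.
Combined displacement = (0.884592² + 6.32139²)^½ ≈ 6.38299 m.

6.4 metres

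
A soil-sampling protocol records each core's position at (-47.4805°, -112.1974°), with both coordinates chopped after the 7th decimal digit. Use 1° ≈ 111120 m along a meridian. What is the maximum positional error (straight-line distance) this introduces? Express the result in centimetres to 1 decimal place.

1.3 centimetres

Truncating at 7 decimal places can drop up to a full unit in the last place, so each coordinate may be off by as much as 1e-07°.
N–S: 1e-07° × 111120 m/° = 0.011112 m.
Longitude error → 1e-07 × 111120 × cos 47.4805° = 1e-07 × 111120 × 0.6758 ≈ 0.00750995 m.
The two errors are perpendicular, so the maximum displacement is √(0.011112² + 0.00750995²) ≈ 0.0134118 m.
That is 0.0134118 m = 1.3412 cm.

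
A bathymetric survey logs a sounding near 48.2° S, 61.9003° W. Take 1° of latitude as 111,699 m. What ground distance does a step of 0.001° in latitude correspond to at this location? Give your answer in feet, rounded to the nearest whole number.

0.001° × 111699 m/° = 111.699 m.
In feet: 111.699 m ÷ 0.3048 ≈ 366.47 ft.

366 feet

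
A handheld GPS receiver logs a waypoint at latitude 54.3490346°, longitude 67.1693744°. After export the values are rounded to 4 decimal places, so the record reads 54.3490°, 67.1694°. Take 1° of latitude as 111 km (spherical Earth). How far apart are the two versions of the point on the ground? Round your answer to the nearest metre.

The latitude changed by +0.0000346° and the longitude by -0.0000256°.
North–south shift: 0.0000346 × 111000 = 3.8406 m.
East–west at this latitude: -0.0000256° × 111000 × cos 54.349° ≈ -0.0000256 × 64696 = -1.65622 m.
Combined displacement = (3.8406² + 1.65622²)^½ ≈ 4.18249 m.

4 metres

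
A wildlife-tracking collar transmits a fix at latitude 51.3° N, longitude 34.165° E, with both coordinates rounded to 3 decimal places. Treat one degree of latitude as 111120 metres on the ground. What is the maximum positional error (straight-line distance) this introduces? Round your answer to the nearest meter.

66 meters

Rounding to 3 decimal places leaves each coordinate within ±0.0005° of the true value.
N–S: 0.0005° × 111120 m/° = 55.56 m.
Longitude error → 0.0005 × 111120 × cos 51.3° = 0.0005 × 111120 × 0.6252 ≈ 34.7385 m.
The two errors are perpendicular, so the maximum displacement is √(55.56² + 34.7385²) ≈ 65.5261 m.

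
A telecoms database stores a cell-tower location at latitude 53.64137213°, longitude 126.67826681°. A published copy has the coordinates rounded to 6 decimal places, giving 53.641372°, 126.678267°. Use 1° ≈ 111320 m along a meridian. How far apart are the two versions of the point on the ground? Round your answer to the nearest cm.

2 cm

The latitude changed by +0.00000013° and the longitude by -0.00000019°.
N–S: 0.00000013° × 111320 m/° = 0.0144716 m.
East–west at this latitude: -0.00000019° × 111320 × cos 53.6414° ≈ -0.00000019 × 65994.7 = -0.012539 m.
Distance: √(0.0144716² + 0.012539²) ≈ 0.0191482 m.
That is 0.0191482 m = 1.9148 cm.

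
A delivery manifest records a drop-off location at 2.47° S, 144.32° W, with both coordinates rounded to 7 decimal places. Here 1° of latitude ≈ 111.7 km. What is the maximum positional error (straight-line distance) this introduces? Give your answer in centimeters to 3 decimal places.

Rounding to 7 decimal places leaves each coordinate within ±5e-08° of the true value.
North–south component: 5e-08° × 111700 = 0.005585 m.
East–west component at 2.47°: 5e-08° × 111700 × cos 2.47° ≈ 5e-08 × 111596 ≈ 0.00557981 m.
Worst case both components are at the extreme and orthogonal: √(0.005585² + 0.00557981²) ≈ 0.00789471 m.
That is 0.00789471 m = 0.78947 cm.

0.789 centimeters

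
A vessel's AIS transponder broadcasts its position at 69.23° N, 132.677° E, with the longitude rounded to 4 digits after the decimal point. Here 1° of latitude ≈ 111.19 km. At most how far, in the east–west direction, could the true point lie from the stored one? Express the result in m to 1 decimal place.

Rounding to 4 decimal places leaves the longitude within ±5e-05° of the true value.
Parallels shrink by cos φ, so at 69.23° a degree of longitude is 111190 × 0.3546 ≈ 39429.9 m.
Maximum E–W displacement: 5e-05 × 39429.9 = 1.9715 m.

2.0 m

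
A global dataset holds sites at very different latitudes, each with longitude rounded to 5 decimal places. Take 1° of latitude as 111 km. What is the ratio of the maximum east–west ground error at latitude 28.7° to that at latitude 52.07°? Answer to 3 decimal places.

Rounding to 5 decimal places leaves the longitude within ±5e-06° of the true value.
Error at 28.7° = 5e-06° × 111000 × cos 28.7° ≈ 0.555 × 0.8771 = 0.48682 m.
Error at 52.07° = 5e-06° × 111000 × cos 52.07° ≈ 0.555 × 0.6147 = 0.34116 m.
Ratio: 0.48682 / 0.34116 = cos 28.7° / cos 52.07° ≈ 1.4270.

1.427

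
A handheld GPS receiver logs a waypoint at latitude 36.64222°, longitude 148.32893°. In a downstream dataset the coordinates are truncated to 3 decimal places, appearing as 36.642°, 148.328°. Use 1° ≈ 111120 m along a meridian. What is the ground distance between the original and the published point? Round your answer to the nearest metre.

86 metres

Δlat = 36.64222 − 36.642 = +0.00022°; Δlon = 148.32893 − 148.328 = +0.00093°.
N–S: 0.00022° × 111120 m/° = 24.4464 m.
East–west at this latitude: 0.00093° × 111120 × cos 36.642° ≈ 0.00093 × 89160.5 = 82.9193 m.
Combined displacement = (24.4464² + 82.9193²)^½ ≈ 86.4478 m.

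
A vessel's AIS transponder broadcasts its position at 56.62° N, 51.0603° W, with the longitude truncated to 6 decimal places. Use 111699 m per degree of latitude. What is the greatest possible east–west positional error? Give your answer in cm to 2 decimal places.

6.15 cm

Truncating at 6 decimal places can drop up to a full unit in the last place, so the longitude may be off by as much as 1e-06°.
Parallels shrink by cos φ, so at 56.62° a degree of longitude is 111699 × 0.5502 ≈ 61455.6 m.
So at most 1e-06° × 61455.6 ≈ 0.0614556 m east–west.
That is 0.0614556 m = 6.1456 cm.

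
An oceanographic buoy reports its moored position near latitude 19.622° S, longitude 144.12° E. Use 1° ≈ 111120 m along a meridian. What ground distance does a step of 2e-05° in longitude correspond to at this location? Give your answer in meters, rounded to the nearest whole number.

2 meters

One degree of longitude here spans 111120 × cos 19.622° = 111120 × 0.9419 ≈ 104667 m; 2e-05° of that is 2.09334 m.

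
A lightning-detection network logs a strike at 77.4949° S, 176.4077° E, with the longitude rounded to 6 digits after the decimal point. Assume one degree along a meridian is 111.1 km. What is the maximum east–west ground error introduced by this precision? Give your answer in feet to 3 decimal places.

0.039 feet

Rounding to 6 decimal places leaves the longitude within ±5e-07° of the true value.
At latitude 77.4949° a degree of longitude spans 111100 m × cos 77.4949° = 111100 × 0.2165 ≈ 24056.1 m.
So at most 5e-07° × 24056.1 ≈ 0.012028 m east–west.
Converting: 0.012028 m × 3.2808 ft/m ≈ 0.039462 ft.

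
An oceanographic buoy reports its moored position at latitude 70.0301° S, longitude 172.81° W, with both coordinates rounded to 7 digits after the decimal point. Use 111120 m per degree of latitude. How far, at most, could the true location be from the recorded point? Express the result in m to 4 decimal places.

0.0059 m

Rounding to 7 decimal places leaves each coordinate within ±5e-08° of the true value.
N–S: 5e-08° × 111120 m/° = 0.005556 m.
E–W at 70.0301°: 5e-08° × 111120 × cos 70.0301° = 5e-08 × 111120 × 0.3415 ≈ 0.00189752 m.
The two errors are perpendicular, so the maximum displacement is √(0.005556² + 0.00189752²) ≈ 0.00587109 m.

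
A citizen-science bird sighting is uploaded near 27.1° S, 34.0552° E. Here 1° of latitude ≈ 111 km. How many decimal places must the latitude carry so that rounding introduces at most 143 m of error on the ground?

3 decimal places

One degree of latitude covers 111000 m.
N decimal places → at most half a unit in the last place, 0.5 × 10⁻ᴺ° = 111000/2 × 10⁻ᴺ m.
Setting 55500 × 10⁻ᴺ ≤ 143 gives 10ᴺ ≥ 388.1, i.e. N ≥ 2.59.
N = 2 would give 555 m (too coarse); N = 3 gives 55.5 m ≤ 143 m.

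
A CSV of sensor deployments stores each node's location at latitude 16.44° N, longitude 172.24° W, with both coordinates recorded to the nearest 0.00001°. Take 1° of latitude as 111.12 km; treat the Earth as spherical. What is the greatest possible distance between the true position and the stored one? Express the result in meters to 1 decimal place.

0.8 meters

Rounding to 5 decimal places leaves each coordinate within ±5e-06° of the true value.
Latitude error → 5e-06 × 111120 = 0.5556 m along the meridian.
Longitude error → 5e-06 × 111120 × cos 16.44° = 5e-06 × 111120 × 0.9591 ≈ 0.532885 m.
The two errors are perpendicular, so the maximum displacement is √(0.5556² + 0.532885²) ≈ 0.769843 m.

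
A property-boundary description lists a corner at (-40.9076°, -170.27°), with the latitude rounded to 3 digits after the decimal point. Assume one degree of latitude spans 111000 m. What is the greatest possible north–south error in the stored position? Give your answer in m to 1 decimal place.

55.5 m

Rounding to 3 decimal places leaves the latitude within ±0.0005° of the true value.
North–south distance: 0.0005° × 111000 m/° = 55.5 m.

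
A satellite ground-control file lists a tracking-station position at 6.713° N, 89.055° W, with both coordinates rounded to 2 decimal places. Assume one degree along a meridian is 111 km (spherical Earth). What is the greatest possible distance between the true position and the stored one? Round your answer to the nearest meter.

Rounding to 2 decimal places leaves each coordinate within ±0.005° of the true value.
Latitude error → 0.005 × 111000 = 555 m along the meridian.
E–W at 6.713°: 0.005° × 111000 × cos 6.713° = 0.005 × 111000 × 0.9931 ≈ 551.195 m.
Worst case both components are at the extreme and orthogonal: √(555² + 551.195²) ≈ 782.203 m.

782 meters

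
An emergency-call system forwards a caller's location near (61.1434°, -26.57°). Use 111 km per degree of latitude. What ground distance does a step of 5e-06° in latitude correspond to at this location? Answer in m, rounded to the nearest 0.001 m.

0.555 m

Along a meridian 5e-06° is 5e-06 × 111000 = 0.555 m.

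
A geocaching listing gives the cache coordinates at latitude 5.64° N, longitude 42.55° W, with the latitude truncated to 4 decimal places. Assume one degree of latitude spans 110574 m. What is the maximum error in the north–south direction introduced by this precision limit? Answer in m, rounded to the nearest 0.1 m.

11.1 m

Truncating at 4 decimal places can drop up to a full unit in the last place, so the latitude may be off by as much as 0.0001°.
North–south distance: 0.0001° × 110574 m/° = 11.0574 m.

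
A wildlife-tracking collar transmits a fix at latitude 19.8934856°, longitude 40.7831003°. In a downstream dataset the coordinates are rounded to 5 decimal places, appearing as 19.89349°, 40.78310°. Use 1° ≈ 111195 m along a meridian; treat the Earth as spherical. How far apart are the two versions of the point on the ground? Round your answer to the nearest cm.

The latitude changed by -0.0000044° and the longitude by +0.0000003°.
North–south shift: -0.0000044 × 111195 = -0.489258 m.
E–W at 19.8935°: 0.0000003° × 111195 × cos 19.8935° = 0.0000003 × 111195 × 0.9403 ≈ 0.0313679 m.
Combined displacement = (0.489258² + 0.0313679²)^½ ≈ 0.490263 m.
That is 0.490263 m = 49.026 cm.

49 cm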